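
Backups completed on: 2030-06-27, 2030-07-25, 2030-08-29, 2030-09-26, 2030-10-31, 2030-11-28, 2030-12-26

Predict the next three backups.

2031-01-30, 2031-02-27, 2031-03-27

Every date is a Thursday; gaps 28, 35, 28, 35, 28, 28 days.
Each is the last Thursday of its month (at least one falls on the 29th or later, ruling out '4th Thursday').
Last Thursday of January 2031: 2031-01-30.
February 2031 ends with Thursday 2031-02-27.
Last Thursday of March 2031: 2031-03-27.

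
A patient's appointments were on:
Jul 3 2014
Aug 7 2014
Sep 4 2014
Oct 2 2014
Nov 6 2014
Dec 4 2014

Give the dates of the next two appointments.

Jan 1 2015, Feb 5 2015

These are Thursdays at 28- or 35-day spacing (35, 28, 28, 35, 28).
The pattern: 1st Thursday of the month.
January 2015 — 1st Thursday is Jan 1 2015.
1st Thursday of February 2015: Feb 5 2015.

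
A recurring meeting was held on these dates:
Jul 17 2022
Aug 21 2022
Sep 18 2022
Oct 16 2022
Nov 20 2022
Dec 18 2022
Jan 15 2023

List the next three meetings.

Feb 19 2023, Mar 19 2023, Apr 16 2023

These are Sundays at 28- or 35-day spacing (35, 28, 28, 35, 28, 28).
The pattern: 3rd Sunday of the month.
3rd Sunday of February 2023: Feb 19 2023.
March 2023 — 3rd Sunday is Mar 19 2023.
April 2023 — 3rd Sunday is Apr 16 2023.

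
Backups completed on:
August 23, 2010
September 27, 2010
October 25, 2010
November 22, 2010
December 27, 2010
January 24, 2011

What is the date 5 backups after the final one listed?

Gaps: 35, 28, 28, 35, 28 days — a mix of 28 and 35. Every date is a Monday.
Each is the 4th Monday of its month.
February 2011 — 4th Monday is February 28, 2011.
4th Monday of March 2011: March 28, 2011.
4th Monday of April 2011: April 25, 2011.
4th Monday of May 2011: May 23, 2011.
June 2011 — 4th Monday is June 27, 2011.

June 27, 2011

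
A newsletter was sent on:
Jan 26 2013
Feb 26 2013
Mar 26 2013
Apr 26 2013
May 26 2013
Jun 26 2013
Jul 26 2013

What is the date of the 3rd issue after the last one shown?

Gaps: 31, 28, 31, 30, 31, 30 days — not constant. Every event is on the 26th of the month.
Pattern: the 26th of each month.
Next: August 2013 → Aug 26 2013.
Next: September 2013 → Sep 26 2013.
Next: October 2013 → Oct 26 2013.

Oct 26 2013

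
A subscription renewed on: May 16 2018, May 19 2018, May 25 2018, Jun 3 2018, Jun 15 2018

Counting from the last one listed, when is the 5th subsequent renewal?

Sep 28 2018

Intervals are 3, 6, 9, 12 days — an arithmetic progression with common difference 3.
Next gap: 15 days. Jun 15 2018 + 15 days = Jun 30 2018.
Next gap: 18 days. Jun 30 2018 + 18 days = Jul 18 2018.
Next gap: 21 days. Jul 18 2018 + 21 days = Aug 8 2018.
Next gap: 24 days. Aug 8 2018 + 24 days = Sep 1 2018.
Next gap: 27 days. Sep 1 2018 + 27 days = Sep 28 2018.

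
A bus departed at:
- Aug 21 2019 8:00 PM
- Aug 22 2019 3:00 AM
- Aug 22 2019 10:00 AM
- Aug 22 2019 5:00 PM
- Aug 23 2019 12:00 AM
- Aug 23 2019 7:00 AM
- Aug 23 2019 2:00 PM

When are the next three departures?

Aug 23 2019 9:00 PM, Aug 24 2019 4:00 AM, Aug 24 2019 11:00 AM

Gaps: 7, 7, 7, 7, 7, 7 hours — each event is 7 hours after the previous one.
Aug 23 2019 2:00 PM + 7 h = Aug 23 2019 9:00 PM.
Aug 23 2019 9:00 PM + 7 h = Aug 24 2019 4:00 AM.
Aug 24 2019 4:00 AM + 7 h = Aug 24 2019 11:00 AM.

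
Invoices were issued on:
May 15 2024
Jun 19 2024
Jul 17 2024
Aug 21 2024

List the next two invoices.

These are Wednesdays at 28- or 35-day spacing (35, 28, 35).
The pattern: 3rd Wednesday of the month.
September 2024 — 3rd Wednesday is Sep 18 2024.
October 2024 — 3rd Wednesday is Oct 16 2024.

Sep 18 2024, Oct 16 2024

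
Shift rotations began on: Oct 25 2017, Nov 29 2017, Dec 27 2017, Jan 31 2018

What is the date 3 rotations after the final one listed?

Apr 25 2018

Every date is a Wednesday; gaps 35, 28, 35 days.
Each is the last Wednesday of its month (at least one falls on the 29th or later, ruling out '4th Wednesday').
Last Wednesday of February 2018: Feb 28 2018.
March 2018 ends with Wednesday Mar 28 2018.
April 2018 ends with Wednesday Apr 25 2018.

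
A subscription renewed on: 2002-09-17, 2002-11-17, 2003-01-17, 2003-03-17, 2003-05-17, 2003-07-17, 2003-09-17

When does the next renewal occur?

The day-of-month is always 17 (61, 61, 59, 61, 61, 62 days between events).
So this recurs on the 17th of every 2 months.
Next: November 2003 → 2003-11-17.

2003-11-17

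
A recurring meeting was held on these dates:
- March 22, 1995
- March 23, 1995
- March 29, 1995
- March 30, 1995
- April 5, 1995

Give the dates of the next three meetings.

The gap pattern 1, 6, 1, 6 repeats every 2 events.
These are the Wednesdays and Thursdays of each week.
Next Thursday: April 6, 1995.
The following Wednesday is April 12, 1995.
Next Thursday: April 13, 1995.

April 6, 1995; April 12, 1995; April 13, 1995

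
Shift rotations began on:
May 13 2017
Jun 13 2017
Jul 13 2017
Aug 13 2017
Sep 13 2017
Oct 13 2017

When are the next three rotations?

Nov 13 2017, Dec 13 2017, Jan 13 2018

The day-of-month is always 13 (31, 30, 31, 31, 30 days between events).
So this recurs on the 13th of each month.
November 2017: Nov 13 2017.
December 2017: Dec 13 2017.
January 2018: Jan 13 2018.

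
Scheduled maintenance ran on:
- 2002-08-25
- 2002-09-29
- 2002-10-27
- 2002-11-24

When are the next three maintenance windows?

Every date is a Sunday; gaps 35, 28, 28 days.
Each is the last Sunday of its month (at least one falls on the 29th or later, ruling out '4th Sunday').
December 2002 ends with Sunday 2002-12-29.
January 2003 ends with Sunday 2003-01-26.
February 2003 ends with Sunday 2003-02-23.

2002-12-29, 2003-01-26, 2003-02-23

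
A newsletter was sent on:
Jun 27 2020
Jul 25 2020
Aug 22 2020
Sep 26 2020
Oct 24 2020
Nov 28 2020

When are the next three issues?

Dec 26 2020, Jan 23 2021, Feb 27 2021

These are Saturdays at 28- or 35-day spacing (28, 28, 35, 28, 35).
The pattern: 4th Saturday of the month.
December 2020 — 4th Saturday is Dec 26 2020.
4th Saturday of January 2021: Jan 23 2021.
4th Saturday of February 2021: Feb 27 2021.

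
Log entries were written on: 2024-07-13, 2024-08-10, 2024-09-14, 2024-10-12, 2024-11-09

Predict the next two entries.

These are Saturdays at 28- or 35-day spacing (28, 35, 28, 28).
The pattern: 2nd Saturday of the month.
2nd Saturday of December 2024: 2024-12-14.
2nd Saturday of January 2025: 2025-01-11.

2024-12-14, 2025-01-11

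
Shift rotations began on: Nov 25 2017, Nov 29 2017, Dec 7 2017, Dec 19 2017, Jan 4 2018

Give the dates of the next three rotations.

Gaps: 4, 8, 12, 16 days — each gap is 4 larger than the previous one.
Next gap: 20 days. Jan 4 2018 + 20 days = Jan 24 2018.
Next gap: 24 days. Jan 24 2018 + 24 days = Feb 17 2018.
Next gap: 28 days. Feb 17 2018 + 28 days = Mar 17 2018.

Jan 24 2018, Feb 17 2018, Mar 17 2018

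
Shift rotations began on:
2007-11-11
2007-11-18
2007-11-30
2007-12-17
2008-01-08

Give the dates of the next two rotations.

2008-02-04, 2008-03-07

Intervals are 7, 12, 17, 22 days — an arithmetic progression with common difference 5.
Next gap: 27 days. 2008-01-08 + 27 days = 2008-02-04.
Next gap: 32 days. 2008-02-04 + 32 days = 2008-03-07.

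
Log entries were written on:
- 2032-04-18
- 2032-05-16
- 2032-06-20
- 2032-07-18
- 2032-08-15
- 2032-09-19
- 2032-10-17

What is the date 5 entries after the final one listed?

2033-03-20

These are Sundays at 28- or 35-day spacing (28, 35, 28, 28, 35, 28).
The pattern: 3rd Sunday of the month.
November 2032 — 3rd Sunday is 2032-11-21.
3rd Sunday of December 2032: 2032-12-19.
January 2033 — 3rd Sunday is 2033-01-16.
February 2033 — 3rd Sunday is 2033-02-20.
March 2033 — 3rd Sunday is 2033-03-20.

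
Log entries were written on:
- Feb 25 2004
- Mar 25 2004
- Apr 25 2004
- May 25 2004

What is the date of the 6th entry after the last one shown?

Nov 25 2004

Each date is the 25th; the gaps (29, 31, 30) track the month lengths.
The rule is the 25th of each month.
June 2004: Jun 25 2004.
July 2004: Jul 25 2004.
August 2004: Aug 25 2004.
Next: September 2004 → Sep 25 2004.
Next: October 2004 → Oct 25 2004.
Next: November 2004 → Nov 25 2004.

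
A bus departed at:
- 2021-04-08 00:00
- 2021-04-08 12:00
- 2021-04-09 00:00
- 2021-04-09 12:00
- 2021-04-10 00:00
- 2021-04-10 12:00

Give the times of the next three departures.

Gaps: 12, 12, 12, 12, 12 hours — each event is 12 hours after the previous one.
2021-04-10 12:00 + 12 h = 2021-04-11 00:00.
2021-04-11 00:00 + 12 h = 2021-04-11 12:00.
2021-04-11 12:00 + 12 h = 2021-04-12 00:00.

2021-04-11 00:00, 2021-04-11 12:00, 2021-04-12 00:00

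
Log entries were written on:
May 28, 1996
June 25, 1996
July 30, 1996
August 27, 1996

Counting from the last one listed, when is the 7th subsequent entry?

All Tuesdays; the gaps (28, 35, 28) vary with month length.
This is the last Tuesday of each month.
Last Tuesday of September 1996: September 24, 1996.
Last Tuesday of October 1996: October 29, 1996.
November 1996 ends with Tuesday November 26, 1996.
December 1996 ends with Tuesday December 31, 1996.
January 1997 ends with Tuesday January 28, 1997.
Last Tuesday of February 1997: February 25, 1997.
Last Tuesday of March 1997: March 25, 1997.

March 25, 1997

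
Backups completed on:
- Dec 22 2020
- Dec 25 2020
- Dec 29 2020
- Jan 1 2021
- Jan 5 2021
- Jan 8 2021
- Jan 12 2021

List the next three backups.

Jan 15 2021, Jan 19 2021, Jan 22 2021

Gaps: 3, 4, 3, 4, 3, 4 days — not constant, but cyclic with period 2.
The events fall on every Tuesday and Friday.
The following Friday is Jan 15 2021.
The following Tuesday is Jan 19 2021.
The following Friday is Jan 22 2021.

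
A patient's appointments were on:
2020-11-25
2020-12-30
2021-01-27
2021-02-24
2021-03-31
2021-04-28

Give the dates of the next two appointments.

Every date is a Wednesday; gaps 35, 28, 28, 35, 28 days.
Each is the last Wednesday of its month (at least one falls on the 29th or later, ruling out '4th Wednesday').
May 2021 ends with Wednesday 2021-05-26.
Last Wednesday of June 2021: 2021-06-30.

2021-05-26, 2021-06-30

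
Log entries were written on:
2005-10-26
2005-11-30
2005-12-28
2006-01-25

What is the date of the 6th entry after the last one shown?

These are Wednesdays with 35, 28, 28-day gaps.
Each is the final Wednesday of its month — 2005-11-30 is past the 28th, so '4th Wednesday' doesn't fit.
February 2006 ends with Wednesday 2006-02-22.
March 2006 ends with Wednesday 2006-03-29.
April 2006 ends with Wednesday 2006-04-26.
May 2006 ends with Wednesday 2006-05-31.
Last Wednesday of June 2006: 2006-06-28.
Last Wednesday of July 2006: 2006-07-26.

2006-07-26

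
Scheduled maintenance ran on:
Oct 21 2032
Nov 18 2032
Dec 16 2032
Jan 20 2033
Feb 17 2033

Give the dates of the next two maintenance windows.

Gaps: 28, 28, 35, 28 days — a mix of 28 and 35. Every date is a Thursday.
Each is the 3rd Thursday of its month.
March 2033 — 3rd Thursday is Mar 17 2033.
April 2033 — 3rd Thursday is Apr 21 2033.

Mar 17 2033, Apr 21 2033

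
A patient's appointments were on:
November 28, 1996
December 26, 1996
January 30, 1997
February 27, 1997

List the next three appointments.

March 27, 1997; April 24, 1997; May 29, 1997

Every date is a Thursday; gaps 28, 35, 28 days.
Each is the last Thursday of its month (at least one falls on the 29th or later, ruling out '4th Thursday').
March 1997 ends with Thursday March 27, 1997.
Last Thursday of April 1997: April 24, 1997.
May 1997 ends with Thursday May 29, 1997.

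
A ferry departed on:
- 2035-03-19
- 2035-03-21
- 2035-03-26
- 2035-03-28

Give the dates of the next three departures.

Every event lands on a Monday or Wednesday (gaps cycle 2, 5, 2).
So the schedule is: every Monday and Wednesday.
The following Monday is 2035-04-02.
Next Wednesday: 2035-04-04.
The following Monday is 2035-04-09.

2035-04-02, 2035-04-04, 2035-04-09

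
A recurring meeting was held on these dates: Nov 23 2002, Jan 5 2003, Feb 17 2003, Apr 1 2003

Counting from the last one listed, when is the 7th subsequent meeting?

Jan 27 2004

Gaps between consecutive events: 43, 43, 43 days — a constant 43-day interval.
Apr 1 2003 + 43 days = May 14 2003.
May 14 2003 + 43 days = Jun 26 2003.
Jun 26 2003 + 43 days = Aug 8 2003.
Aug 8 2003 + 43 days = Sep 20 2003.
Sep 20 2003 + 43 days = Nov 2 2003.
Nov 2 2003 + 43 days = Dec 15 2003.
Dec 15 2003 + 43 days = Jan 27 2004.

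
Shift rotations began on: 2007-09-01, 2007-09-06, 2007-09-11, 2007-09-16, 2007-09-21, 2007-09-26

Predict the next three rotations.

2007-10-01, 2007-10-06, 2007-10-11

The spacing is 5, 5, 5, 5, 5 days — always 5 days.
2007-09-26 + 5 days = 2007-10-01.
2007-10-01 + 5 days = 2007-10-06.
2007-10-06 + 5 days = 2007-10-11.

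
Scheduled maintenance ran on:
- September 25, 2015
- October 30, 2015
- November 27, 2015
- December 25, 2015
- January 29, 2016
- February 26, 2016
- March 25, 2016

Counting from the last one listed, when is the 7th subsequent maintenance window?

All Fridays; the gaps (35, 28, 28, 35, 28, 28) vary with month length.
This is the last Friday of each month.
Last Friday of April 2016: April 29, 2016.
May 2016 ends with Friday May 27, 2016.
June 2016 ends with Friday June 24, 2016.
Last Friday of July 2016: July 29, 2016.
August 2016 ends with Friday August 26, 2016.
Last Friday of September 2016: September 30, 2016.
Last Friday of October 2016: October 28, 2016.

October 28, 2016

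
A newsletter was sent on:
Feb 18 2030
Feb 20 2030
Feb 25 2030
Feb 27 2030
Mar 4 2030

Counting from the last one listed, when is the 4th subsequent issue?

Mar 18 2030

The gap pattern 2, 5, 2, 5 repeats every 2 events.
These are the Mondays and Wednesdays of each week.
Next Wednesday: Mar 6 2030.
Next Monday: Mar 11 2030.
The following Wednesday is Mar 13 2030.
Next Monday: Mar 18 2030.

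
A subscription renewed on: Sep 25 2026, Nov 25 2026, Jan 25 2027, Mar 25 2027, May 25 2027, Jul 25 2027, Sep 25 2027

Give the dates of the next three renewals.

Nov 25 2027, Jan 25 2028, Mar 25 2028

Gaps: 61, 61, 59, 61, 61, 62 days — not constant. Every event is on the 25th of the month.
Pattern: the 25th of every 2 months.
November 2027: Nov 25 2027.
January 2028: Jan 25 2028.
March 2028: Mar 25 2028.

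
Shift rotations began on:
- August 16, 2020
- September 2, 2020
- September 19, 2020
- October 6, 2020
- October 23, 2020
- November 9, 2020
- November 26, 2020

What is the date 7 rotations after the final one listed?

Gaps between consecutive events: 17, 17, 17, 17, 17, 17 days — a constant 17-day interval.
November 26, 2020 + 17 days = December 13, 2020.
December 13, 2020 + 17 days = December 30, 2020.
December 30, 2020 + 17 days = January 16, 2021.
January 16, 2021 + 17 days = February 2, 2021.
February 2, 2021 + 17 days = February 19, 2021.
February 19, 2021 + 17 days = March 8, 2021.
March 8, 2021 + 17 days = March 25, 2021.

March 25, 2021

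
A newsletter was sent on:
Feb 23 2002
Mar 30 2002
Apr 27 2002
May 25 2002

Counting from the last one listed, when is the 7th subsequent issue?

Dec 28 2002

All Saturdays; the gaps (35, 28, 28) vary with month length.
This is the last Saturday of each month.
June 2002 ends with Saturday Jun 29 2002.
July 2002 ends with Saturday Jul 27 2002.
Last Saturday of August 2002: Aug 31 2002.
Last Saturday of September 2002: Sep 28 2002.
Last Saturday of October 2002: Oct 26 2002.
Last Saturday of November 2002: Nov 30 2002.
December 2002 ends with Saturday Dec 28 2002.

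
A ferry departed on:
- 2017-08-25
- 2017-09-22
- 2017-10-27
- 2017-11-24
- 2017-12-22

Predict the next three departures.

All dates are Fridays, 28, 35, 28, 28 days apart.
Specifically, the 4th Friday of each month.
January 2018 — 4th Friday is 2018-01-26.
4th Friday of February 2018: 2018-02-23.
March 2018 — 4th Friday is 2018-03-23.

2018-01-26, 2018-02-23, 2018-03-23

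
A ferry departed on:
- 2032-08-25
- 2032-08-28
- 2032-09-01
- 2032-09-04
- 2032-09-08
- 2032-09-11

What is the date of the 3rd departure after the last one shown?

Gaps: 3, 4, 3, 4, 3 days — not constant, but cyclic with period 2.
The events fall on every Wednesday and Saturday.
The following Wednesday is 2032-09-15.
The following Saturday is 2032-09-18.
The following Wednesday is 2032-09-22.

2032-09-22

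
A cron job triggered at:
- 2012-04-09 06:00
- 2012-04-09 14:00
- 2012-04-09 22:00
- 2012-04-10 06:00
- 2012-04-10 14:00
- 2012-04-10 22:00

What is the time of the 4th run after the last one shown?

Spacing: 8, 8, 8, 8, 8 h — constant 8 h.
2012-04-10 22:00 + 8 h = 2012-04-11 06:00.
2012-04-11 06:00 + 8 h = 2012-04-11 14:00.
2012-04-11 14:00 + 8 h = 2012-04-11 22:00.
2012-04-11 22:00 + 8 h = 2012-04-12 06:00.

2012-04-12 06:00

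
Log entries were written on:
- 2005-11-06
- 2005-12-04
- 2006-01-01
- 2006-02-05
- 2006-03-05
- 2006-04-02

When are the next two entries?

All dates are Sundays, 28, 28, 35, 28, 28 days apart.
Specifically, the 1st Sunday of each month.
May 2006 — 1st Sunday is 2006-05-07.
June 2006 — 1st Sunday is 2006-06-04.

2006-05-07, 2006-06-04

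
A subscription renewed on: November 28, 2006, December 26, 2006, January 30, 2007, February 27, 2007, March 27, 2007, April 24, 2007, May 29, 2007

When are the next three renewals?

June 26, 2007; July 31, 2007; August 28, 2007

Every date is a Tuesday; gaps 28, 35, 28, 28, 28, 35 days.
Each is the last Tuesday of its month (at least one falls on the 29th or later, ruling out '4th Tuesday').
Last Tuesday of June 2007: June 26, 2007.
July 2007 ends with Tuesday July 31, 2007.
Last Tuesday of August 2007: August 28, 2007.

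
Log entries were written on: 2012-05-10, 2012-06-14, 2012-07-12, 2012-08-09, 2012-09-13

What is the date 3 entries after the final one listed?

2012-12-13

Gaps: 35, 28, 28, 35 days — a mix of 28 and 35. Every date is a Thursday.
Each is the 2nd Thursday of its month.
October 2012 — 2nd Thursday is 2012-10-11.
November 2012 — 2nd Thursday is 2012-11-08.
December 2012 — 2nd Thursday is 2012-12-13.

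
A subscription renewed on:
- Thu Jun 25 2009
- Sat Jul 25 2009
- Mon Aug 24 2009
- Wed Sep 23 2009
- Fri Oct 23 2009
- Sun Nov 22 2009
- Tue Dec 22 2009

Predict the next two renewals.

The spacing is 30, 30, 30, 30, 30, 30 days — always 30 days.
Tue Dec 22 2009 + 30 days = Thu Jan 21 2010.
Thu Jan 21 2010 + 30 days = Sat Feb 20 2010.

Thu Jan 21 2010, Sat Feb 20 2010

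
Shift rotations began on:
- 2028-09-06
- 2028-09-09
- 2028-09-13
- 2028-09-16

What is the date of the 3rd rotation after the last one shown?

Gaps: 3, 4, 3 days — not constant, but cyclic with period 2.
The events fall on every Wednesday and Saturday.
Next Wednesday: 2028-09-20.
The following Saturday is 2028-09-23.
The following Wednesday is 2028-09-27.

2028-09-27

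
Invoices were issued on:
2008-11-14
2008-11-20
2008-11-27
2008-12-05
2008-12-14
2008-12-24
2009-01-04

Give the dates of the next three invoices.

2009-01-16, 2009-01-29, 2009-02-12

Gaps: 6, 7, 8, 9, 10, 11 days — each gap is 1 larger than the previous one.
Next gap: 12 days. 2009-01-04 + 12 days = 2009-01-16.
Next gap: 13 days. 2009-01-16 + 13 days = 2009-01-29.
Next gap: 14 days. 2009-01-29 + 14 days = 2009-02-12.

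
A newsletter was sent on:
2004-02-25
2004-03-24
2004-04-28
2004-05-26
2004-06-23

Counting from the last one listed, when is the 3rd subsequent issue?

These are Wednesdays at 28- or 35-day spacing (28, 35, 28, 28).
The pattern: 4th Wednesday of the month.
4th Wednesday of July 2004: 2004-07-28.
4th Wednesday of August 2004: 2004-08-25.
September 2004 — 4th Wednesday is 2004-09-22.

2004-09-22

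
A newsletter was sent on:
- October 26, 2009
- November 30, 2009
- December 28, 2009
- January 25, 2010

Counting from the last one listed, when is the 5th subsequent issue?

June 28, 2010

These are Mondays with 35, 28, 28-day gaps.
Each is the final Monday of its month — November 30, 2009 is past the 28th, so '4th Monday' doesn't fit.
February 2010 ends with Monday February 22, 2010.
March 2010 ends with Monday March 29, 2010.
Last Monday of April 2010: April 26, 2010.
Last Monday of May 2010: May 31, 2010.
Last Monday of June 2010: June 28, 2010.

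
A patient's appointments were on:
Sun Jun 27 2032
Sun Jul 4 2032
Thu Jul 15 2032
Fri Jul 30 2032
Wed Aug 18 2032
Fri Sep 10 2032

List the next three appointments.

Intervals are 7, 11, 15, 19, 23 days — an arithmetic progression with common difference 4.
Next gap: 27 days. Fri Sep 10 2032 + 27 days = Thu Oct 7 2032.
Next gap: 31 days. Thu Oct 7 2032 + 31 days = Sun Nov 7 2032.
Next gap: 35 days. Sun Nov 7 2032 + 35 days = Sun Dec 12 2032.

Thu Oct 7 2032, Sun Nov 7 2032, Sun Dec 12 2032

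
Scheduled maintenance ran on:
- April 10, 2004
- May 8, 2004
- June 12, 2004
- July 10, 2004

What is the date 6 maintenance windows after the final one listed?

All dates are Saturdays, 28, 35, 28 days apart.
Specifically, the 2nd Saturday of each month.
August 2004 — 2nd Saturday is August 14, 2004.
2nd Saturday of September 2004: September 11, 2004.
2nd Saturday of October 2004: October 9, 2004.
November 2004 — 2nd Saturday is November 13, 2004.
December 2004 — 2nd Saturday is December 11, 2004.
January 2005 — 2nd Saturday is January 8, 2005.

January 8, 2005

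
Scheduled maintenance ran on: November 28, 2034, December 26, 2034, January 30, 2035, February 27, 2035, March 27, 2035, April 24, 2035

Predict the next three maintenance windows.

All Tuesdays; the gaps (28, 35, 28, 28, 28) vary with month length.
This is the last Tuesday of each month.
May 2035 ends with Tuesday May 29, 2035.
Last Tuesday of June 2035: June 26, 2035.
July 2035 ends with Tuesday July 31, 2035.

May 29, 2035; June 26, 2035; July 31, 2035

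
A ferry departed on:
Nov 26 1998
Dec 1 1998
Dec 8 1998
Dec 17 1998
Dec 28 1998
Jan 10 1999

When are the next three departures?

The spacing grows by 2 each time: 5, 7, 9, 11, 13 days.
Next gap: 15 days. Jan 10 1999 + 15 days = Jan 25 1999.
Next gap: 17 days. Jan 25 1999 + 17 days = Feb 11 1999.
Next gap: 19 days. Feb 11 1999 + 19 days = Mar 2 1999.

Jan 25 1999, Feb 11 1999, Mar 2 1999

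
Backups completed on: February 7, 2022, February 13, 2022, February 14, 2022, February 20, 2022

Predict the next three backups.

February 21, 2022; February 27, 2022; February 28, 2022

Gaps: 6, 1, 6 days — not constant, but cyclic with period 2.
The events fall on every Monday and Sunday.
Next Monday: February 21, 2022.
The following Sunday is February 27, 2022.
Next Monday: February 28, 2022.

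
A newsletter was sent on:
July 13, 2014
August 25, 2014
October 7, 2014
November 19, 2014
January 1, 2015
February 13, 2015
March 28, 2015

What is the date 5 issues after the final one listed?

October 29, 2015

The spacing is 43, 43, 43, 43, 43, 43 days — always 43 days.
March 28, 2015 + 43 days = May 10, 2015.
May 10, 2015 + 43 days = June 22, 2015.
June 22, 2015 + 43 days = August 4, 2015.
August 4, 2015 + 43 days = September 16, 2015.
September 16, 2015 + 43 days = October 29, 2015.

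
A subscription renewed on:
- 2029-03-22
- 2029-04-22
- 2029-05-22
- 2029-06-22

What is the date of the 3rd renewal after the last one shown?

2029-09-22

The day-of-month is always 22 (31, 30, 31 days between events).
So this recurs on the 22nd of each month.
July 2029: 2029-07-22.
Next: August 2029 → 2029-08-22.
Next: September 2029 → 2029-09-22.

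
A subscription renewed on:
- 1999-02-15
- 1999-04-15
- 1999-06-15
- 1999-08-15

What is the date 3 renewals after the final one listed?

The day-of-month is always 15 (59, 61, 61 days between events).
So this recurs on the 15th of every 2 months.
Next: October 1999 → 1999-10-15.
Next: December 1999 → 1999-12-15.
Next: February 2000 → 2000-02-15.

2000-02-15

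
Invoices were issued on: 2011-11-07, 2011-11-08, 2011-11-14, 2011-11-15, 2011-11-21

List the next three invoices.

Every event lands on a Monday or Tuesday (gaps cycle 1, 6, 1, 6).
So the schedule is: every Monday and Tuesday.
Next Tuesday: 2011-11-22.
Next Monday: 2011-11-28.
Next Tuesday: 2011-11-29.

2011-11-22, 2011-11-28, 2011-11-29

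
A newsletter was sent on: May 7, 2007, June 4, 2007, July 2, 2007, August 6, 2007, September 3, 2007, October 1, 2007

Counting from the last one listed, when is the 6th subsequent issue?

April 7, 2008

Gaps: 28, 28, 35, 28, 28 days — a mix of 28 and 35. Every date is a Monday.
Each is the 1st Monday of its month.
1st Monday of November 2007: November 5, 2007.
December 2007 — 1st Monday is December 3, 2007.
1st Monday of January 2008: January 7, 2008.
1st Monday of February 2008: February 4, 2008.
March 2008 — 1st Monday is March 3, 2008.
April 2008 — 1st Monday is April 7, 2008.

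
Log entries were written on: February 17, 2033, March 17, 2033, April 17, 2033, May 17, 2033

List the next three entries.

June 17, 2033; July 17, 2033; August 17, 2033

The day-of-month is always 17 (28, 31, 30 days between events).
So this recurs on the 17th of each month.
Next: June 2033 → June 17, 2033.
Next: July 2033 → July 17, 2033.
August 2033: August 17, 2033.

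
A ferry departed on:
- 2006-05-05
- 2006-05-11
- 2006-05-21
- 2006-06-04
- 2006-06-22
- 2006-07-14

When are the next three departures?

2006-08-09, 2006-09-08, 2006-10-12

Intervals are 6, 10, 14, 18, 22 days — an arithmetic progression with common difference 4.
Next gap: 26 days. 2006-07-14 + 26 days = 2006-08-09.
Next gap: 30 days. 2006-08-09 + 30 days = 2006-09-08.
Next gap: 34 days. 2006-09-08 + 34 days = 2006-10-12.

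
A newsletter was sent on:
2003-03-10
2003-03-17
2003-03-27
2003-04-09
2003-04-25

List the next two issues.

2003-05-14, 2003-06-05

The spacing grows by 3 each time: 7, 10, 13, 16 days.
Next gap: 19 days. 2003-04-25 + 19 days = 2003-05-14.
Next gap: 22 days. 2003-05-14 + 22 days = 2003-06-05.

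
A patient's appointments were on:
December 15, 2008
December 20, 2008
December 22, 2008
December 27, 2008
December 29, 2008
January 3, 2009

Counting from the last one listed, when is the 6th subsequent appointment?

The gap pattern 5, 2, 5, 2, 5 repeats every 2 events.
These are the Mondays and Saturdays of each week.
Next Monday: January 5, 2009.
Next Saturday: January 10, 2009.
Next Monday: January 12, 2009.
Next Saturday: January 17, 2009.
Next Monday: January 19, 2009.
The following Saturday is January 24, 2009.

January 24, 2009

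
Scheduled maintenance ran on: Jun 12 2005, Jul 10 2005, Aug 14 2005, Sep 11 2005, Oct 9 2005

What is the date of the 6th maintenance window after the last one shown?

Apr 9 2006

All dates are Sundays, 28, 35, 28, 28 days apart.
Specifically, the 2nd Sunday of each month.
2nd Sunday of November 2005: Nov 13 2005.
2nd Sunday of December 2005: Dec 11 2005.
January 2006 — 2nd Sunday is Jan 8 2006.
2nd Sunday of February 2006: Feb 12 2006.
2nd Sunday of March 2006: Mar 12 2006.
April 2006 — 2nd Sunday is Apr 9 2006.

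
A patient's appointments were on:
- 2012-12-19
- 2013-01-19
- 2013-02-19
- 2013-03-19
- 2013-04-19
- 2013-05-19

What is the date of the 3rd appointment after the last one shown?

2013-08-19

Each date is the 19th; the gaps (31, 31, 28, 31, 30) track the month lengths.
The rule is the 19th of each month.
Next: June 2013 → 2013-06-19.
July 2013: 2013-07-19.
Next: August 2013 → 2013-08-19.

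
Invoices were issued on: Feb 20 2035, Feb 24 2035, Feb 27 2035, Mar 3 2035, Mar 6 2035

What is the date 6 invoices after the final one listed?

Mar 27 2035

Every event lands on a Tuesday or Saturday (gaps cycle 4, 3, 4, 3).
So the schedule is: every Tuesday and Saturday.
Next Saturday: Mar 10 2035.
Next Tuesday: Mar 13 2035.
The following Saturday is Mar 17 2035.
Next Tuesday: Mar 20 2035.
The following Saturday is Mar 24 2035.
The following Tuesday is Mar 27 2035.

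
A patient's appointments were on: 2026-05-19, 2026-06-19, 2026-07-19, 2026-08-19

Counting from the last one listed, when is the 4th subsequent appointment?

2026-12-19

Gaps: 31, 30, 31 days — not constant. Every event is on the 19th of the month.
Pattern: the 19th of each month.
September 2026: 2026-09-19.
October 2026: 2026-10-19.
November 2026: 2026-11-19.
December 2026: 2026-12-19.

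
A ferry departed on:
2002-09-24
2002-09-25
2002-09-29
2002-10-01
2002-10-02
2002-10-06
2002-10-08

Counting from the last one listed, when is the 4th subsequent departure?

2002-10-16

Gaps: 1, 4, 2, 1, 4, 2 days — not constant, but cyclic with period 3.
The events fall on every Tuesday, Wednesday and Sunday.
Next Wednesday: 2002-10-09.
Next Sunday: 2002-10-13.
Next Tuesday: 2002-10-15.
Next Wednesday: 2002-10-16.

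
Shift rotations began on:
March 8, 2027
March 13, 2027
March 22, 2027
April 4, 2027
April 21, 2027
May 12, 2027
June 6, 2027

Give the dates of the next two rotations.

July 5, 2027; August 7, 2027

The spacing grows by 4 each time: 5, 9, 13, 17, 21, 25 days.
Next gap: 29 days. June 6, 2027 + 29 days = July 5, 2027.
Next gap: 33 days. July 5, 2027 + 33 days = August 7, 2027.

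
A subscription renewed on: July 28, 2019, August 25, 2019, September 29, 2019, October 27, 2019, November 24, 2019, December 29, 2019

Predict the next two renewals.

January 26, 2020; February 23, 2020

All Sundays; the gaps (28, 35, 28, 28, 35) vary with month length.
This is the last Sunday of each month.
January 2020 ends with Sunday January 26, 2020.
Last Sunday of February 2020: February 23, 2020.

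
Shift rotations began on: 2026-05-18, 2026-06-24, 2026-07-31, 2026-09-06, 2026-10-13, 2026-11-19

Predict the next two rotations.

Gaps between consecutive events: 37, 37, 37, 37, 37 days — a constant 37-day interval.
2026-11-19 + 37 days = 2026-12-26.
2026-12-26 + 37 days = 2027-02-01.

2026-12-26, 2027-02-01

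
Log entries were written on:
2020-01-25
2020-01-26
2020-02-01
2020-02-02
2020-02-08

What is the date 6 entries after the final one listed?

The gap pattern 1, 6, 1, 6 repeats every 2 events.
These are the Saturdays and Sundays of each week.
The following Sunday is 2020-02-09.
The following Saturday is 2020-02-15.
Next Sunday: 2020-02-16.
Next Saturday: 2020-02-22.
The following Sunday is 2020-02-23.
The following Saturday is 2020-02-29.

2020-02-29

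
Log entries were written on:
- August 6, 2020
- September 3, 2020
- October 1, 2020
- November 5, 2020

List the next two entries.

These are Thursdays at 28- or 35-day spacing (28, 28, 35).
The pattern: 1st Thursday of the month.
1st Thursday of December 2020: December 3, 2020.
1st Thursday of January 2021: January 7, 2021.

December 3, 2020; January 7, 2021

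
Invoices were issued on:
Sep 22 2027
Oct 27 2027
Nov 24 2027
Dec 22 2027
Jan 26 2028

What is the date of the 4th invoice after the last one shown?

May 24 2028

Gaps: 35, 28, 28, 35 days — a mix of 28 and 35. Every date is a Wednesday.
Each is the 4th Wednesday of its month.
4th Wednesday of February 2028: Feb 23 2028.
4th Wednesday of March 2028: Mar 22 2028.
4th Wednesday of April 2028: Apr 26 2028.
May 2028 — 4th Wednesday is May 24 2028.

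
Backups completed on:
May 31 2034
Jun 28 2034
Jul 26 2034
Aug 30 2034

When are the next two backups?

Sep 27 2034, Oct 25 2034

Every date is a Wednesday; gaps 28, 28, 35 days.
Each is the last Wednesday of its month (at least one falls on the 29th or later, ruling out '4th Wednesday').
Last Wednesday of September 2034: Sep 27 2034.
Last Wednesday of October 2034: Oct 25 2034.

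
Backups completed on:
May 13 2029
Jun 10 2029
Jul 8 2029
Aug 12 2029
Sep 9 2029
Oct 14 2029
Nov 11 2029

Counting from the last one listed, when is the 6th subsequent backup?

May 12 2030

All dates are Sundays, 28, 28, 35, 28, 35, 28 days apart.
Specifically, the 2nd Sunday of each month.
December 2029 — 2nd Sunday is Dec 9 2029.
2nd Sunday of January 2030: Jan 13 2030.
2nd Sunday of February 2030: Feb 10 2030.
March 2030 — 2nd Sunday is Mar 10 2030.
April 2030 — 2nd Sunday is Apr 14 2030.
May 2030 — 2nd Sunday is May 12 2030.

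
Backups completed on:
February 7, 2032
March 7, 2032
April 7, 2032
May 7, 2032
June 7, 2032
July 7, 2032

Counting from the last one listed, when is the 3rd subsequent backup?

October 7, 2032

The day-of-month is always 7 (29, 31, 30, 31, 30 days between events).
So this recurs on the 7th of each month.
August 2032: August 7, 2032.
September 2032: September 7, 2032.
October 2032: October 7, 2032.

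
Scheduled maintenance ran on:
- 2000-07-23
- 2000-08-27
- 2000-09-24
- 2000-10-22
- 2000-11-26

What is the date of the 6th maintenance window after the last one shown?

2001-05-27

Gaps: 35, 28, 28, 35 days — a mix of 28 and 35. Every date is a Sunday.
Each is the 4th Sunday of its month.
December 2000 — 4th Sunday is 2000-12-24.
4th Sunday of January 2001: 2001-01-28.
February 2001 — 4th Sunday is 2001-02-25.
March 2001 — 4th Sunday is 2001-03-25.
4th Sunday of April 2001: 2001-04-22.
May 2001 — 4th Sunday is 2001-05-27.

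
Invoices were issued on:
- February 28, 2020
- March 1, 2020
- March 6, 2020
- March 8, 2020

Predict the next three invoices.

March 13, 2020; March 15, 2020; March 20, 2020

The gap pattern 2, 5, 2 repeats every 2 events.
These are the Fridays and Sundays of each week.
Next Friday: March 13, 2020.
The following Sunday is March 15, 2020.
The following Friday is March 20, 2020.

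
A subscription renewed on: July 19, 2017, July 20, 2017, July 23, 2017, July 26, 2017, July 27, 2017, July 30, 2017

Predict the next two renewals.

August 2, 2017; August 3, 2017

Gaps: 1, 3, 3, 1, 3 days — not constant, but cyclic with period 3.
The events fall on every Wednesday, Thursday and Sunday.
The following Wednesday is August 2, 2017.
Next Thursday: August 3, 2017.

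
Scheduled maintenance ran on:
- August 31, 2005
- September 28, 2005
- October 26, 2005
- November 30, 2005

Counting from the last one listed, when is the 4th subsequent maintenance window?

Every date is a Wednesday; gaps 28, 28, 35 days.
Each is the last Wednesday of its month (at least one falls on the 29th or later, ruling out '4th Wednesday').
December 2005 ends with Wednesday December 28, 2005.
January 2006 ends with Wednesday January 25, 2006.
February 2006 ends with Wednesday February 22, 2006.
Last Wednesday of March 2006: March 29, 2006.

March 29, 2006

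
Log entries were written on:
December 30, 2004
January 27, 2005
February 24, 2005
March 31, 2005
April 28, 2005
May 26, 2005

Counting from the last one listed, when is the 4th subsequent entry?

These are Thursdays with 28, 28, 35, 28, 28-day gaps.
Each is the final Thursday of its month — December 30, 2004 is past the 28th, so '4th Thursday' doesn't fit.
June 2005 ends with Thursday June 30, 2005.
July 2005 ends with Thursday July 28, 2005.
Last Thursday of August 2005: August 25, 2005.
September 2005 ends with Thursday September 29, 2005.

September 29, 2005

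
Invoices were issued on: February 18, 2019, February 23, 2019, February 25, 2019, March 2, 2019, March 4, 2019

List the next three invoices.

March 9, 2019; March 11, 2019; March 16, 2019

The gap pattern 5, 2, 5, 2 repeats every 2 events.
These are the Mondays and Saturdays of each week.
Next Saturday: March 9, 2019.
Next Monday: March 11, 2019.
Next Saturday: March 16, 2019.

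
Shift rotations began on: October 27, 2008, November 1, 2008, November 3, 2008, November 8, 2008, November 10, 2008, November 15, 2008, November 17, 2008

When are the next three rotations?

November 22, 2008; November 24, 2008; November 29, 2008

Gaps: 5, 2, 5, 2, 5, 2 days — not constant, but cyclic with period 2.
The events fall on every Monday and Saturday.
The following Saturday is November 22, 2008.
Next Monday: November 24, 2008.
The following Saturday is November 29, 2008.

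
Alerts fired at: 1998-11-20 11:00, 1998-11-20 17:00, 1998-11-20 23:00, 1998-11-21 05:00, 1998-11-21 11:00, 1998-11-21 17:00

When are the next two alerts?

1998-11-21 23:00, 1998-11-22 05:00

Spacing: 6, 6, 6, 6, 6 h — constant 6 h.
1998-11-21 17:00 + 6 h = 1998-11-21 23:00.
1998-11-21 23:00 + 6 h = 1998-11-22 05:00.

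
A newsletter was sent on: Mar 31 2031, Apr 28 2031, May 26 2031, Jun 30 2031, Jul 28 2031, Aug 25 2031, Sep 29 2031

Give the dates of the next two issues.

All Mondays; the gaps (28, 28, 35, 28, 28, 35) vary with month length.
This is the last Monday of each month.
Last Monday of October 2031: Oct 27 2031.
November 2031 ends with Monday Nov 24 2031.

Oct 27 2031, Nov 24 2031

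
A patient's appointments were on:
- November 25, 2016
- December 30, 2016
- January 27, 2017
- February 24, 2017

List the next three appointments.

March 31, 2017; April 28, 2017; May 26, 2017

Every date is a Friday; gaps 35, 28, 28 days.
Each is the last Friday of its month (at least one falls on the 29th or later, ruling out '4th Friday').
Last Friday of March 2017: March 31, 2017.
Last Friday of April 2017: April 28, 2017.
Last Friday of May 2017: May 26, 2017.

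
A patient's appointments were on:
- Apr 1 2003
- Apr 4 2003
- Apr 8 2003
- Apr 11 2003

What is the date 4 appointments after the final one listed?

Apr 25 2003

The gap pattern 3, 4, 3 repeats every 2 events.
These are the Tuesdays and Fridays of each week.
The following Tuesday is Apr 15 2003.
The following Friday is Apr 18 2003.
Next Tuesday: Apr 22 2003.
The following Friday is Apr 25 2003.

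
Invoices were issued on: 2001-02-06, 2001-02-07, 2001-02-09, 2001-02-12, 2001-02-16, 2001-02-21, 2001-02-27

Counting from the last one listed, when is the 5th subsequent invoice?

Gaps: 1, 2, 3, 4, 5, 6 days — each gap is 1 larger than the previous one.
Next gap: 7 days. 2001-02-27 + 7 days = 2001-03-06.
Next gap: 8 days. 2001-03-06 + 8 days = 2001-03-14.
Next gap: 9 days. 2001-03-14 + 9 days = 2001-03-23.
Next gap: 10 days. 2001-03-23 + 10 days = 2001-04-02.
Next gap: 11 days. 2001-04-02 + 11 days = 2001-04-13.

2001-04-13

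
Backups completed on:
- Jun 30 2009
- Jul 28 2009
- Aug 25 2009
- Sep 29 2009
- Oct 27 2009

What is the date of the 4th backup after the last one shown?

Feb 23 2010

All Tuesdays; the gaps (28, 28, 35, 28) vary with month length.
This is the last Tuesday of each month.
November 2009 ends with Tuesday Nov 24 2009.
December 2009 ends with Tuesday Dec 29 2009.
January 2010 ends with Tuesday Jan 26 2010.
Last Tuesday of February 2010: Feb 23 2010.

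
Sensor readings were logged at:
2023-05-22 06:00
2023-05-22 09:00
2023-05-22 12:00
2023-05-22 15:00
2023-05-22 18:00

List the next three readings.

The interval is a steady 3 hours (3, 3, 3, 3).
2023-05-22 18:00 + 3 h = 2023-05-22 21:00.
2023-05-22 21:00 + 3 h = 2023-05-23 00:00.
2023-05-23 00:00 + 3 h = 2023-05-23 03:00.

2023-05-22 21:00, 2023-05-23 00:00, 2023-05-23 03:00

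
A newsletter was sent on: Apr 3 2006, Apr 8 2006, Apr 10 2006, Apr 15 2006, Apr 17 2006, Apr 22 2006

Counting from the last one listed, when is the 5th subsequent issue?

The gap pattern 5, 2, 5, 2, 5 repeats every 2 events.
These are the Mondays and Saturdays of each week.
The following Monday is Apr 24 2006.
The following Saturday is Apr 29 2006.
The following Monday is May 1 2006.
Next Saturday: May 6 2006.
The following Monday is May 8 2006.

May 8 2006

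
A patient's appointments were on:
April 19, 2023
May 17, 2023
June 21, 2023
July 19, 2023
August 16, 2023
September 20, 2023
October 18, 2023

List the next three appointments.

These are Wednesdays at 28- or 35-day spacing (28, 35, 28, 28, 35, 28).
The pattern: 3rd Wednesday of the month.
3rd Wednesday of November 2023: November 15, 2023.
3rd Wednesday of December 2023: December 20, 2023.
3rd Wednesday of January 2024: January 17, 2024.

November 15, 2023; December 20, 2023; January 17, 2024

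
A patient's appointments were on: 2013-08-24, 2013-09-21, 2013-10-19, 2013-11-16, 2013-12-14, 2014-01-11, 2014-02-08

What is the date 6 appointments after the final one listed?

2014-07-26

Gaps between consecutive events: 28, 28, 28, 28, 28, 28 days — a constant 28-day interval.
2014-02-08 + 28 days = 2014-03-08.
2014-03-08 + 28 days = 2014-04-05.
2014-04-05 + 28 days = 2014-05-03.
2014-05-03 + 28 days = 2014-05-31.
2014-05-31 + 28 days = 2014-06-28.
2014-06-28 + 28 days = 2014-07-26.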